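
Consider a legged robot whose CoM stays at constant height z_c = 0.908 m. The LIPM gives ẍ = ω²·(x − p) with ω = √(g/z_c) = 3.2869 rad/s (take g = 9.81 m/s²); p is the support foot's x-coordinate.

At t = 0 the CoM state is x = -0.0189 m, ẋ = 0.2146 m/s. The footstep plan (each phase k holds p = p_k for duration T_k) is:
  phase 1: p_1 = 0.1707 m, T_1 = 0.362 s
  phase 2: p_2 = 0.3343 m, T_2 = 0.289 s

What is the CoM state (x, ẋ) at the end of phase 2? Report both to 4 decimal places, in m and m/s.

x = -0.4520, ẋ = -2.2779

phase 1: p=0.1707, T=0.362, ωT=1.189858, cosh=1.795439, sinh=1.491175; start (x,ẋ)=(-0.018900, 0.214600) → end (x,ẋ)=(-0.072357, -0.543993)
phase 2: p=0.3343, T=0.289, ωT=0.949914, cosh=1.486131, sinh=1.099357; start (x,ẋ)=(-0.072357, -0.543993) → end (x,ẋ)=(-0.451993, -2.277891)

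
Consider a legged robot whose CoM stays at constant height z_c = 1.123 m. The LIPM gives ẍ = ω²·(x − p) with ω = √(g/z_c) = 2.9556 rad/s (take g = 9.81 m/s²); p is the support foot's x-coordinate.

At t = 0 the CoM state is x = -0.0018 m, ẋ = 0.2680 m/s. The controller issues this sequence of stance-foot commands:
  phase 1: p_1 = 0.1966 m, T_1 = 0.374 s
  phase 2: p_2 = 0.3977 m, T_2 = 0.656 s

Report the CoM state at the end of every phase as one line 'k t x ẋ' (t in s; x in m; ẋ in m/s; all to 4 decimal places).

1 0.3740 -0.0139 -0.3394
2 1.0300 -1.4534 -5.3449

phase 1: p=0.1966, T=0.374, ωT=1.105394, cosh=1.675748, sinh=1.344668; start (x,ẋ)=(-0.001800, 0.268000) → end (x,ẋ)=(-0.013940, -0.339401)
phase 2: p=0.3977, T=0.656, ωT=1.938874, cosh=3.547391, sinh=3.403526; start (x,ẋ)=(-0.013940, -0.339401) → end (x,ẋ)=(-1.453386, -5.344865)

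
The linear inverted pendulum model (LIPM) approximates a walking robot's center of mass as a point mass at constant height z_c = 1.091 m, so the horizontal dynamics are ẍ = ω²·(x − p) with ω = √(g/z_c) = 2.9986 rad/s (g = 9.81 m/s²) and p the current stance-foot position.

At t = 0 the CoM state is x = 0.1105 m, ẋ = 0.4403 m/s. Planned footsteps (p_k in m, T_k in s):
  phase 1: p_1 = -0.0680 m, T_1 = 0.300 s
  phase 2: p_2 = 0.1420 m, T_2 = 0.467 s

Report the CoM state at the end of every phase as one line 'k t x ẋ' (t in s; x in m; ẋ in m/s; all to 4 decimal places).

1 0.3000 0.3384 1.1799
2 0.7670 1.3141 3.6604

phase 1: p=-0.0680, T=0.300, ωT=0.899580, cosh=1.432655, sinh=1.025915; start (x,ẋ)=(0.110500, 0.440300) → end (x,ẋ)=(0.338369, 1.179919)
phase 2: p=0.1420, T=0.467, ωT=1.400346, cosh=2.151558, sinh=1.905046; start (x,ẋ)=(0.338369, 1.179919) → end (x,ẋ)=(1.314117, 3.660419)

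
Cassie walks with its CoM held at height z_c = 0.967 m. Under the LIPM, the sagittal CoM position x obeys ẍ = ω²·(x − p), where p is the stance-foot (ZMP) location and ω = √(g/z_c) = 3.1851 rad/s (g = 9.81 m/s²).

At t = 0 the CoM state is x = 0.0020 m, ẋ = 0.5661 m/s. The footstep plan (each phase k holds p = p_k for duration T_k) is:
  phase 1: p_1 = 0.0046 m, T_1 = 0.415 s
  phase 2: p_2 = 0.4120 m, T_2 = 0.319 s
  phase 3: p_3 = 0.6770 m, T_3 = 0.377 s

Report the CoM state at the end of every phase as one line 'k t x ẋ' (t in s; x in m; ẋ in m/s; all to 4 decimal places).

1 0.4150 0.3090 1.1226
2 0.7340 0.6740 1.3597
3 1.1110 1.3165 2.4491

phase 1: p=0.0046, T=0.415, ωT=1.321816, cosh=2.008439, sinh=1.741788; start (x,ẋ)=(0.002000, 0.566100) → end (x,ẋ)=(0.308953, 1.122553)
phase 2: p=0.4120, T=0.319, ωT=1.016047, cosh=1.562138, sinh=1.200115; start (x,ẋ)=(0.308953, 1.122553) → end (x,ẋ)=(0.673993, 1.359687)
phase 3: p=0.6770, T=0.377, ωT=1.200783, cosh=1.811838, sinh=1.510879; start (x,ẋ)=(0.673993, 1.359687) → end (x,ẋ)=(1.316531, 2.449062)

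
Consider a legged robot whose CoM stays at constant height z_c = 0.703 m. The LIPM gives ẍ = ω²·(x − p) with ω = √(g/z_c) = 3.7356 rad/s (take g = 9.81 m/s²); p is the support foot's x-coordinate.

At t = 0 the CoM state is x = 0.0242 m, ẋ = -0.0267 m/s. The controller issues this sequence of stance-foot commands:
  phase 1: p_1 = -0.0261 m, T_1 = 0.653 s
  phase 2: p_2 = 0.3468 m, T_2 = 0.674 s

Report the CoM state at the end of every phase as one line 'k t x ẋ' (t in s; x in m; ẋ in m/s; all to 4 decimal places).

1 0.6530 0.2238 0.9148
2 1.3270 1.0876 2.8782

phase 1: p=-0.0261, T=0.653, ωT=2.439347, cosh=5.776383, sinh=5.689166; start (x,ẋ)=(0.024200, -0.026700) → end (x,ẋ)=(0.223789, 0.914769)
phase 2: p=0.3468, T=0.674, ωT=2.517794, cosh=6.240926, sinh=6.160289; start (x,ẋ)=(0.223789, 0.914769) → end (x,ẋ)=(1.087621, 2.878230)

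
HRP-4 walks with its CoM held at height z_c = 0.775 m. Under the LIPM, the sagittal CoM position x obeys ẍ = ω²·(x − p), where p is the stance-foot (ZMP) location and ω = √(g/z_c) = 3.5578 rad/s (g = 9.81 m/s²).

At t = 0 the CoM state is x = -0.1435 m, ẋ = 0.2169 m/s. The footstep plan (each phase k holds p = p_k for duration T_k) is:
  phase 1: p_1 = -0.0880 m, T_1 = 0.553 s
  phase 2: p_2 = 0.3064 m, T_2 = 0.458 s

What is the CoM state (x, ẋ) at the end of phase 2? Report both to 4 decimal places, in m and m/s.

phase 1: p=-0.0880, T=0.553, ωT=1.967463, cosh=3.646161, sinh=3.506350; start (x,ẋ)=(-0.143500, 0.216900) → end (x,ẋ)=(-0.076599, 0.098496)
phase 2: p=0.3064, T=0.458, ωT=1.629472, cosh=2.648608, sinh=2.452575; start (x,ẋ)=(-0.076599, 0.098496) → end (x,ẋ)=(-0.640115, -3.081081)

x = -0.6401, ẋ = -3.0811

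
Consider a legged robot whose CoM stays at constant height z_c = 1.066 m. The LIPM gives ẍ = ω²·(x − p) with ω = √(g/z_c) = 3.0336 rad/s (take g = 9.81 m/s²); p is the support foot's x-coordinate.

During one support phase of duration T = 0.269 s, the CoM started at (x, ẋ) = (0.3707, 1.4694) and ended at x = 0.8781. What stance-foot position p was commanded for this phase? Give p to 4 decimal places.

p = 0.1809

ωT = 3.0336·0.269 = 0.816038; cosh(ωT) = 1.351851, sinh(ωT) = 0.909671
x(T) = p + (x₀−p)·cosh(ωT) + (ẋ₀/ω)·sinh(ωT) ⇒ p·(1 − cosh) = x(T) − x₀·cosh − (ẋ₀/ω)·sinh
numerator   = 0.8781 − (0.3707)·1.351851 − (1.4694/3.0336)·0.909671 = -0.063653
denominator = 1 − 1.351851 = -0.351851
p = -0.063653 / -0.351851 = 0.1809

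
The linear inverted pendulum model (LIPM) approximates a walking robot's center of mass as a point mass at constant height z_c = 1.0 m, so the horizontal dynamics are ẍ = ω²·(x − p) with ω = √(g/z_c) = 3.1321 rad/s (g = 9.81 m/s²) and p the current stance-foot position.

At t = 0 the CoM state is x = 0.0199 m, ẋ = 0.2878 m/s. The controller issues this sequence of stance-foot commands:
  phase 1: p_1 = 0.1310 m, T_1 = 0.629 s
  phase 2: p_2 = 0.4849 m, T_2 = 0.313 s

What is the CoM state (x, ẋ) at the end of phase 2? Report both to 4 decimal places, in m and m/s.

phase 1: p=0.1310, T=0.629, ωT=1.970091, cosh=3.655386, sinh=3.515942; start (x,ẋ)=(0.019900, 0.287800) → end (x,ẋ)=(0.047957, -0.171444)
phase 2: p=0.4849, T=0.313, ωT=0.980347, cosh=1.520281, sinh=1.145100; start (x,ẋ)=(0.047957, -0.171444) → end (x,ẋ)=(-0.242057, -1.827771)

x = -0.2421, ẋ = -1.8278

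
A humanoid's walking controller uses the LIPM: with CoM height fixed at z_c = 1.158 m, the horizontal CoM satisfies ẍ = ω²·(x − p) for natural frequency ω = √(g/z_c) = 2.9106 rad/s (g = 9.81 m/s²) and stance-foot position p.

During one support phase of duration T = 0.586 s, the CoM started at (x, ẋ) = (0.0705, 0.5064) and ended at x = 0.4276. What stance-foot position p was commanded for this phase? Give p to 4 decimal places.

ωT = 2.9106·0.586 = 1.705612; cosh(ωT) = 2.843206, sinh(ωT) = 2.661545
x(T) = p + (x₀−p)·cosh(ωT) + (ẋ₀/ω)·sinh(ωT) ⇒ p·(1 − cosh) = x(T) − x₀·cosh − (ẋ₀/ω)·sinh
numerator   = 0.4276 − (0.0705)·2.843206 − (0.5064/2.9106)·2.661545 = -0.235914
denominator = 1 − 2.843206 = -1.843206
p = -0.235914 / -1.843206 = 0.1280

p = 0.1280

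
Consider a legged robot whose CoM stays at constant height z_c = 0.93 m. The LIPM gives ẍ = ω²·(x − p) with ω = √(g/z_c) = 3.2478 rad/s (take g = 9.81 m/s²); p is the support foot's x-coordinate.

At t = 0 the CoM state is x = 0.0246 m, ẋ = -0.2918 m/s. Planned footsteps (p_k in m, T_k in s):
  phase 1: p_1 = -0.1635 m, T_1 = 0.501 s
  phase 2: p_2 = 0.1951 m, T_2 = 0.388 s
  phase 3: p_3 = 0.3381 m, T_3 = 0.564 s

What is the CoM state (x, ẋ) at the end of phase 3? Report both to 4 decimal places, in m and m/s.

phase 1: p=-0.1635, T=0.501, ωT=1.627148, cosh=2.642914, sinh=2.446424; start (x,ẋ)=(0.024600, -0.291800) → end (x,ẋ)=(0.113832, 0.723346)
phase 2: p=0.1951, T=0.388, ωT=1.260146, cosh=1.904775, sinh=1.621163; start (x,ẋ)=(0.113832, 0.723346) → end (x,ẋ)=(0.401366, 0.949918)
phase 3: p=0.3381, T=0.564, ωT=1.831759, cosh=3.202497, sinh=3.042366; start (x,ẋ)=(0.401366, 0.949918) → end (x,ẋ)=(1.430542, 3.667240)

x = 1.4305, ẋ = 3.6672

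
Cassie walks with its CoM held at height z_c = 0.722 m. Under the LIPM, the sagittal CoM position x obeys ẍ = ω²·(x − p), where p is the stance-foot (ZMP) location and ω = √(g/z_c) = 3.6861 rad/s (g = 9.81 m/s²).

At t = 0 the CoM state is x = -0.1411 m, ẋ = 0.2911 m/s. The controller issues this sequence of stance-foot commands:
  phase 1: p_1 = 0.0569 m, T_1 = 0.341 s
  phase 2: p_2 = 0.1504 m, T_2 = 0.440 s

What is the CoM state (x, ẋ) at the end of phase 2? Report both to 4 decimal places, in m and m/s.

phase 1: p=0.0569, T=0.341, ωT=1.256960, cosh=1.899619, sinh=1.615102; start (x,ẋ)=(-0.141100, 0.291100) → end (x,ẋ)=(-0.191676, -0.625799)
phase 2: p=0.1504, T=0.440, ωT=1.621884, cosh=2.630073, sinh=2.432547; start (x,ẋ)=(-0.191676, -0.625799) → end (x,ẋ)=(-1.162265, -4.713161)

x = -1.1623, ẋ = -4.7132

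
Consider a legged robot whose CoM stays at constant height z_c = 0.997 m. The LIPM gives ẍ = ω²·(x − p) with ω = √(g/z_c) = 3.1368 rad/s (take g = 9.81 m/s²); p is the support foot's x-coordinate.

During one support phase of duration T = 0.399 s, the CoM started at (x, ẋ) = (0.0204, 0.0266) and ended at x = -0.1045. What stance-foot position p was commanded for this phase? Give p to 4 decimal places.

ωT = 3.1368·0.399 = 1.251583; cosh(ωT) = 1.890962, sinh(ωT) = 1.604911
x(T) = p + (x₀−p)·cosh(ωT) + (ẋ₀/ω)·sinh(ωT) ⇒ p·(1 − cosh) = x(T) − x₀·cosh − (ẋ₀/ω)·sinh
numerator   = -0.1045 − (0.0204)·1.890962 − (0.0266/3.1368)·1.604911 = -0.156685
denominator = 1 − 1.890962 = -0.890962
p = -0.156685 / -0.890962 = 0.1759

p = 0.1759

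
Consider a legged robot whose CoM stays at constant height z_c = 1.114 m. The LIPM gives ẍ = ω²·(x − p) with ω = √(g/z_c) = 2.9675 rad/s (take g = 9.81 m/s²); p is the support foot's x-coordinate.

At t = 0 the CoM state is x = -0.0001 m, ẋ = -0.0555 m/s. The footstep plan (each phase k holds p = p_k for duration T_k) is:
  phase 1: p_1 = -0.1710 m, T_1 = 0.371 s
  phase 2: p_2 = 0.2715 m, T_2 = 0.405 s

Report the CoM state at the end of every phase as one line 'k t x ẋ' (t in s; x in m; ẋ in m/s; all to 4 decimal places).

1 0.3710 0.0894 0.5855
2 0.7760 0.2397 0.2441

phase 1: p=-0.1710, T=0.371, ωT=1.100942, cosh=1.669778, sinh=1.337221; start (x,ẋ)=(-0.000100, -0.055500) → end (x,ẋ)=(0.089356, 0.585493)
phase 2: p=0.2715, T=0.405, ωT=1.201837, cosh=1.813432, sinh=1.512791; start (x,ẋ)=(0.089356, 0.585493) → end (x,ẋ)=(0.239670, 0.244068)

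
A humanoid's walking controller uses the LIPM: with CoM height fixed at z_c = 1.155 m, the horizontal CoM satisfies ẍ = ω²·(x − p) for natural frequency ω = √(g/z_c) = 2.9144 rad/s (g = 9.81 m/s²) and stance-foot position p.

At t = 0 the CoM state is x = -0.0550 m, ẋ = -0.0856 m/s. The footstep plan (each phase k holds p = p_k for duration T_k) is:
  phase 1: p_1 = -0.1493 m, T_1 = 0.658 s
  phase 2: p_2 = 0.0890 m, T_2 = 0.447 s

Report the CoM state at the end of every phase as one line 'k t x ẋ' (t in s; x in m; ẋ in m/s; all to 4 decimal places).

1 0.6580 0.0807 0.6174
2 1.1050 0.4335 1.1785

phase 1: p=-0.1493, T=0.658, ωT=1.917675, cosh=3.476034, sinh=3.329086; start (x,ẋ)=(-0.055000, -0.085600) → end (x,ẋ)=(0.080710, 0.617377)
phase 2: p=0.0890, T=0.447, ωT=1.302737, cosh=1.975570, sinh=1.703783; start (x,ẋ)=(0.080710, 0.617377) → end (x,ẋ)=(0.433547, 1.178508)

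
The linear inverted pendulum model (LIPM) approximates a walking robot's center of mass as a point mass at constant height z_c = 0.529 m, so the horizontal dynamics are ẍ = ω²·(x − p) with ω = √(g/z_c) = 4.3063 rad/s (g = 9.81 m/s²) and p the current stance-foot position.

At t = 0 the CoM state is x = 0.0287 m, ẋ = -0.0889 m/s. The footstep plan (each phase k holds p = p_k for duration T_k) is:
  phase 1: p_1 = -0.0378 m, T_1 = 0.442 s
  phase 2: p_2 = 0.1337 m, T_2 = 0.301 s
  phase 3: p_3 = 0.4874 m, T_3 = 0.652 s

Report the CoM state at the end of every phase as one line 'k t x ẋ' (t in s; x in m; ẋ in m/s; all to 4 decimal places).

1 0.4420 0.1225 0.6344
2 0.7430 0.3608 1.1648
3 1.3950 1.6677 5.1859

phase 1: p=-0.0378, T=0.442, ωT=1.903385, cosh=3.428813, sinh=3.279749; start (x,ẋ)=(0.028700, -0.088900) → end (x,ẋ)=(0.122508, 0.634397)
phase 2: p=0.1337, T=0.301, ωT=1.296196, cosh=1.964468, sinh=1.690898; start (x,ẋ)=(0.122508, 0.634397) → end (x,ẋ)=(0.360815, 1.164760)
phase 3: p=0.4874, T=0.652, ωT=2.807708, cosh=8.316114, sinh=8.255771; start (x,ẋ)=(0.360815, 1.164760) → end (x,ẋ)=(1.667707, 5.185937)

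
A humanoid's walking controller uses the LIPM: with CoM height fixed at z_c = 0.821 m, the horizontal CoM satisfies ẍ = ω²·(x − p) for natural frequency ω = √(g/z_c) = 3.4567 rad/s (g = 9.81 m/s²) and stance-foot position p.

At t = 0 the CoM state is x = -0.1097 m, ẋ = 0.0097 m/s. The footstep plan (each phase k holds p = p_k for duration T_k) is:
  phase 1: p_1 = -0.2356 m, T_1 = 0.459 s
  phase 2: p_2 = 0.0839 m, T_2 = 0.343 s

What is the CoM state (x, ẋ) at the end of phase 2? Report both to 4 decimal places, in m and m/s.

x = 0.5454, ẋ = 1.9062

phase 1: p=-0.2356, T=0.459, ωT=1.586625, cosh=2.545922, sinh=2.341307; start (x,ẋ)=(-0.109700, 0.009700) → end (x,ẋ)=(0.091502, 1.043629)
phase 2: p=0.0839, T=0.343, ωT=1.185648, cosh=1.789178, sinh=1.483630; start (x,ẋ)=(0.091502, 1.043629) → end (x,ẋ)=(0.545430, 1.906221)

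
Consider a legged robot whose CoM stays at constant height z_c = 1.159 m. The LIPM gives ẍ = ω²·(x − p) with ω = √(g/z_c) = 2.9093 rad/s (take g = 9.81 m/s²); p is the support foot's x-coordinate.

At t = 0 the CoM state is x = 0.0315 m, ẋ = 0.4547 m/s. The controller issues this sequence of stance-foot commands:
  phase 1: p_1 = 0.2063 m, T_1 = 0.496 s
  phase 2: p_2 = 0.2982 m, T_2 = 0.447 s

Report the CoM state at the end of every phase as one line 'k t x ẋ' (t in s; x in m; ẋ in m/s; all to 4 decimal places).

1 0.4960 0.1280 -0.0002
2 0.9430 -0.0375 -0.8417

phase 1: p=0.2063, T=0.496, ωT=1.443013, cosh=2.234823, sinh=1.998608; start (x,ẋ)=(0.031500, 0.454700) → end (x,ẋ)=(0.128019, -0.000209)
phase 2: p=0.2982, T=0.447, ωT=1.300457, cosh=1.971691, sinh=1.699284; start (x,ẋ)=(0.128019, -0.000209) → end (x,ẋ)=(-0.037466, -0.841740)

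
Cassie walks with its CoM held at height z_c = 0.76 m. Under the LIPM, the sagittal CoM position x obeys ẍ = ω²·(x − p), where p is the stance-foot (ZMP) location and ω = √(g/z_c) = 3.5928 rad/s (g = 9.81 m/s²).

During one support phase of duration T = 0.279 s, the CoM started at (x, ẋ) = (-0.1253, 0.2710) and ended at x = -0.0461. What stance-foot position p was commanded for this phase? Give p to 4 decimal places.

p = -0.1075

ωT = 3.5928·0.279 = 1.002391; cosh(ωT) = 1.545895, sinh(ωT) = 1.178894
x(T) = p + (x₀−p)·cosh(ωT) + (ẋ₀/ω)·sinh(ωT) ⇒ p·(1 − cosh) = x(T) − x₀·cosh − (ẋ₀/ω)·sinh
numerator   = -0.0461 − (-0.1253)·1.545895 − (0.2710/3.5928)·1.178894 = 0.058678
denominator = 1 − 1.545895 = -0.545895
p = 0.058678 / -0.545895 = -0.1075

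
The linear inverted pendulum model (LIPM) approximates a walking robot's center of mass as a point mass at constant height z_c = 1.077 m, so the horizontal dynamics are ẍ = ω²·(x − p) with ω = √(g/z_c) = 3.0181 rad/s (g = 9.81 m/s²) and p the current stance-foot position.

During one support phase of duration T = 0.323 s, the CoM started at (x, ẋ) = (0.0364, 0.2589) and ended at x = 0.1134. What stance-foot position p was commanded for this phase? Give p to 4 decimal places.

p = 0.0763

ωT = 3.0181·0.323 = 0.974846; cosh(ωT) = 1.514005, sinh(ωT) = 1.136755
x(T) = p + (x₀−p)·cosh(ωT) + (ẋ₀/ω)·sinh(ωT) ⇒ p·(1 − cosh) = x(T) − x₀·cosh − (ẋ₀/ω)·sinh
numerator   = 0.1134 − (0.0364)·1.514005 − (0.2589/3.0181)·1.136755 = -0.039223
denominator = 1 − 1.514005 = -0.514005
p = -0.039223 / -0.514005 = 0.0763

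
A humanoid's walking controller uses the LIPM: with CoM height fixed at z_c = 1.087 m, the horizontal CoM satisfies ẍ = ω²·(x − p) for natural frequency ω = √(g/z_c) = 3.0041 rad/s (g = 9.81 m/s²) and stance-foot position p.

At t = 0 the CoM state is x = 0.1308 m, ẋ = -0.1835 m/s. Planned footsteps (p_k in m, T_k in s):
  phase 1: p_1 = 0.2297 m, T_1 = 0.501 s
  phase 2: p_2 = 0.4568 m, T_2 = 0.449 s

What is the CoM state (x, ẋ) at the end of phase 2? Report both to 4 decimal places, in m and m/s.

x = -1.3995, ẋ = -5.3930

phase 1: p=0.2297, T=0.501, ωT=1.505054, cosh=2.363201, sinh=2.141196; start (x,ẋ)=(0.130800, -0.183500) → end (x,ẋ)=(-0.134812, -1.069809)
phase 2: p=0.4568, T=0.449, ωT=1.348841, cosh=2.056249, sinh=1.796708; start (x,ẋ)=(-0.134812, -1.069809) → end (x,ẋ)=(-1.399538, -5.393011)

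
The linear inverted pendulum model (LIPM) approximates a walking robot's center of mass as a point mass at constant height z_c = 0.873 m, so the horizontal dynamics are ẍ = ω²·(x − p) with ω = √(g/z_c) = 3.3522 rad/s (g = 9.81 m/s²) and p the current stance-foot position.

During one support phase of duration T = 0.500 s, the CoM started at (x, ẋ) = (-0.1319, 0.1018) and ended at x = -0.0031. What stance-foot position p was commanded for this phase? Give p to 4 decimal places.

p = -0.1605

ωT = 3.3522·0.500 = 1.676100; cosh(ωT) = 2.765887, sinh(ωT) = 2.578784
x(T) = p + (x₀−p)·cosh(ωT) + (ẋ₀/ω)·sinh(ωT) ⇒ p·(1 − cosh) = x(T) − x₀·cosh − (ẋ₀/ω)·sinh
numerator   = -0.0031 − (-0.1319)·2.765887 − (0.1018/3.3522)·2.578784 = 0.283408
denominator = 1 − 2.765887 = -1.765887
p = 0.283408 / -1.765887 = -0.1605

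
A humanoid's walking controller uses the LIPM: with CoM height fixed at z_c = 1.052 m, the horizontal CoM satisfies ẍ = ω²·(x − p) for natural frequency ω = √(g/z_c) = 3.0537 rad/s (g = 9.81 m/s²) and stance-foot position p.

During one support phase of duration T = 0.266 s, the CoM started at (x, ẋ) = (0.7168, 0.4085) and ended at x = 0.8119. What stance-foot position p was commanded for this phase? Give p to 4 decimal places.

p = 0.7912

ωT = 3.0537·0.266 = 0.812284; cosh(ωT) = 1.348446, sinh(ωT) = 0.904603
x(T) = p + (x₀−p)·cosh(ωT) + (ẋ₀/ω)·sinh(ωT) ⇒ p·(1 − cosh) = x(T) − x₀·cosh − (ẋ₀/ω)·sinh
numerator   = 0.8119 − (0.7168)·1.348446 − (0.4085/3.0537)·0.904603 = -0.275677
denominator = 1 − 1.348446 = -0.348446
p = -0.275677 / -0.348446 = 0.7912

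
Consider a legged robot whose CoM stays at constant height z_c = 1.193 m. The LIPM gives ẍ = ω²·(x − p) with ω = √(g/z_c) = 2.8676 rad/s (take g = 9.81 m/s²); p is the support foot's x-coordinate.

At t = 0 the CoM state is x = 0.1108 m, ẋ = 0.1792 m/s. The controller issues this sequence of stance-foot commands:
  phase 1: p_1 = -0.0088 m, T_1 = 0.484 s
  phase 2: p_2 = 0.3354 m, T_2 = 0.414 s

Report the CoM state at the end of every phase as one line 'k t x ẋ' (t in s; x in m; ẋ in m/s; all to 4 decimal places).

1 0.4840 0.3631 1.0256
2 0.8980 0.9166 1.9554

phase 1: p=-0.0088, T=0.484, ωT=1.387918, cosh=2.128048, sinh=1.878454; start (x,ẋ)=(0.110800, 0.179200) → end (x,ẋ)=(0.363101, 1.025590)
phase 2: p=0.3354, T=0.414, ωT=1.187186, cosh=1.791462, sinh=1.486384; start (x,ẋ)=(0.363101, 1.025590) → end (x,ẋ)=(0.916628, 1.955379)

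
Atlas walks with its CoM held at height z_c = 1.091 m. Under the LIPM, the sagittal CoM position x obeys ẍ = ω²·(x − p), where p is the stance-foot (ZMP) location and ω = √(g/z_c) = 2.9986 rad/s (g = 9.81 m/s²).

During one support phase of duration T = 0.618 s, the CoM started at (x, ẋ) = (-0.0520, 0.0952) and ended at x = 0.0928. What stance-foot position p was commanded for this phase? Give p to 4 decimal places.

ωT = 2.9986·0.618 = 1.853135; cosh(ωT) = 3.268266, sinh(ωT) = 3.111521
x(T) = p + (x₀−p)·cosh(ωT) + (ẋ₀/ω)·sinh(ωT) ⇒ p·(1 − cosh) = x(T) − x₀·cosh − (ẋ₀/ω)·sinh
numerator   = 0.0928 − (-0.0520)·3.268266 − (0.0952/2.9986)·3.111521 = 0.163965
denominator = 1 − 3.268266 = -2.268266
p = 0.163965 / -2.268266 = -0.0723

p = -0.0723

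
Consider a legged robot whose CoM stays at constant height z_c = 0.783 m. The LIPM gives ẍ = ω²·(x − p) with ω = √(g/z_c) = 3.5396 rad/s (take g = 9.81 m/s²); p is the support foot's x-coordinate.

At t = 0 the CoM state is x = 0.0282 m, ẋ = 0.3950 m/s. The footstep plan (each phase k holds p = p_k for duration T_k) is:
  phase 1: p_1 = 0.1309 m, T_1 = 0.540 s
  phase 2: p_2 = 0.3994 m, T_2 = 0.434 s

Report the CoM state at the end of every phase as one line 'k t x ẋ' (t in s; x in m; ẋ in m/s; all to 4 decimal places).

phase 1: p=0.1309, T=0.540, ωT=1.911384, cosh=3.455159, sinh=3.307283; start (x,ẋ)=(0.028200, 0.395000) → end (x,ẋ)=(0.145130, 0.162534)
phase 2: p=0.3994, T=0.434, ωT=1.536186, cosh=2.431018, sinh=2.215818; start (x,ẋ)=(0.145130, 0.162534) → end (x,ẋ)=(-0.116987, -1.599144)

1 0.5400 0.1451 0.1625
2 0.9740 -0.1170 -1.5991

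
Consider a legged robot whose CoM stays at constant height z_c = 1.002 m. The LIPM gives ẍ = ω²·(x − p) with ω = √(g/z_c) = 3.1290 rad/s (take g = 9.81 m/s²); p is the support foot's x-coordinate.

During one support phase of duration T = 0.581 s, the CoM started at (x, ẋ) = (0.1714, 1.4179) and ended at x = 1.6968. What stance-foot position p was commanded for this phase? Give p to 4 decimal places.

ωT = 3.1290·0.581 = 1.817949; cosh(ωT) = 3.160786, sinh(ωT) = 2.998427
x(T) = p + (x₀−p)·cosh(ωT) + (ẋ₀/ω)·sinh(ωT) ⇒ p·(1 − cosh) = x(T) − x₀·cosh − (ẋ₀/ω)·sinh
numerator   = 1.6968 − (0.1714)·3.160786 − (1.4179/3.1290)·2.998427 = -0.203690
denominator = 1 − 3.160786 = -2.160786
p = -0.203690 / -2.160786 = 0.0943

p = 0.0943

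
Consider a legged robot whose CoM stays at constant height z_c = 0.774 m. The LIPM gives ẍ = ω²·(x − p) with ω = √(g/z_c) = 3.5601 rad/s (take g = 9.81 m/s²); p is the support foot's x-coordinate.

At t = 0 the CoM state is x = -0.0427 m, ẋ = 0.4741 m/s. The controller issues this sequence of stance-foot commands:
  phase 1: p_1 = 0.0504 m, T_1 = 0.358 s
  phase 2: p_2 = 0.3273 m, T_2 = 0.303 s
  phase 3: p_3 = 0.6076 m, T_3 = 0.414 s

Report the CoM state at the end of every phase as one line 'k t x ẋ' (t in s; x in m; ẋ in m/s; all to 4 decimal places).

1 0.3580 0.0904 0.3677
2 0.6610 0.0731 -0.4933
3 1.0750 -0.9072 -5.0700

phase 1: p=0.0504, T=0.358, ωT=1.274516, cosh=1.928268, sinh=1.648701; start (x,ẋ)=(-0.042700, 0.474100) → end (x,ẋ)=(0.090437, 0.367737)
phase 2: p=0.3273, T=0.303, ωT=1.078710, cosh=1.640459, sinh=1.300425; start (x,ẋ)=(0.090437, 0.367737) → end (x,ẋ)=(0.073061, -0.493335)
phase 3: p=0.6076, T=0.414, ωT=1.473881, cosh=2.297592, sinh=2.068557; start (x,ẋ)=(0.073061, -0.493335) → end (x,ẋ)=(-0.907199, -5.069970)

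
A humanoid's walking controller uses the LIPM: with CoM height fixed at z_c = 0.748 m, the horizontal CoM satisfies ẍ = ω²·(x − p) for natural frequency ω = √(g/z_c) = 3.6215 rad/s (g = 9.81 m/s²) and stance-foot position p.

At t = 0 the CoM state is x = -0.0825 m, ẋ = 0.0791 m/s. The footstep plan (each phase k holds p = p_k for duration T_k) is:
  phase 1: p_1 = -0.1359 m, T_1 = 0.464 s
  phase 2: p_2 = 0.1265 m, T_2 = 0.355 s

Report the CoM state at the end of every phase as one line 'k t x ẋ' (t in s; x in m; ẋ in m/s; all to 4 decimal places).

1 0.4640 0.0690 0.7207
2 0.8190 0.3469 1.0549

phase 1: p=-0.1359, T=0.464, ωT=1.680376, cosh=2.776939, sinh=2.590635; start (x,ẋ)=(-0.082500, 0.079100) → end (x,ẋ)=(0.068973, 0.720654)
phase 2: p=0.1265, T=0.355, ωT=1.285632, cosh=1.946715, sinh=1.670240; start (x,ẋ)=(0.068973, 0.720654) → end (x,ẋ)=(0.346877, 1.054938)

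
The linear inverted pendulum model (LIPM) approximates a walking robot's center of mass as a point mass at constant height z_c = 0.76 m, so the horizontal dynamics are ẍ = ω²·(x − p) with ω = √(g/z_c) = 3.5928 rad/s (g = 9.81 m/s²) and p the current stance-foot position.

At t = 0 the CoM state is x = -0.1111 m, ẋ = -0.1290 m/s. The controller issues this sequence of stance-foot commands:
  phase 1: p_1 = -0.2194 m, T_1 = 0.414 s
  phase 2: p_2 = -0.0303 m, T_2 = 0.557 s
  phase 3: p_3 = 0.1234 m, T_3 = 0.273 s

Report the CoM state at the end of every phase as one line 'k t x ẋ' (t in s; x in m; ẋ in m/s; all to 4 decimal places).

1 0.4140 -0.0429 0.5170
2 0.9710 0.4448 1.7829
3 1.2440 1.1808 4.0344

phase 1: p=-0.2194, T=0.414, ωT=1.487419, cosh=2.325807, sinh=2.099852; start (x,ẋ)=(-0.111100, -0.129000) → end (x,ẋ)=(-0.042911, 0.517024)
phase 2: p=-0.0303, T=0.557, ωT=2.001190, cosh=3.766513, sinh=3.631338; start (x,ẋ)=(-0.042911, 0.517024) → end (x,ẋ)=(0.444772, 1.782851)
phase 3: p=0.1234, T=0.273, ωT=0.980834, cosh=1.520839, sinh=1.145841; start (x,ẋ)=(0.444772, 1.782851) → end (x,ẋ)=(1.180754, 4.034445)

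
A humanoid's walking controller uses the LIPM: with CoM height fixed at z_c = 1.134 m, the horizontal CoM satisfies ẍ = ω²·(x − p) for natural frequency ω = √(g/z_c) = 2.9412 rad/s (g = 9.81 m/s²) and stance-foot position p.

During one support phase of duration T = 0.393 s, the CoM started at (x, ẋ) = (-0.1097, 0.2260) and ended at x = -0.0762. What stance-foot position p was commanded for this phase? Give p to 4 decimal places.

p = -0.0072

ωT = 2.9412·0.393 = 1.155892; cosh(ωT) = 1.745816, sinh(ωT) = 1.431039
x(T) = p + (x₀−p)·cosh(ωT) + (ẋ₀/ω)·sinh(ωT) ⇒ p·(1 − cosh) = x(T) − x₀·cosh − (ẋ₀/ω)·sinh
numerator   = -0.0762 − (-0.1097)·1.745816 − (0.2260/2.9412)·1.431039 = 0.005356
denominator = 1 − 1.745816 = -0.745816
p = 0.005356 / -0.745816 = -0.0072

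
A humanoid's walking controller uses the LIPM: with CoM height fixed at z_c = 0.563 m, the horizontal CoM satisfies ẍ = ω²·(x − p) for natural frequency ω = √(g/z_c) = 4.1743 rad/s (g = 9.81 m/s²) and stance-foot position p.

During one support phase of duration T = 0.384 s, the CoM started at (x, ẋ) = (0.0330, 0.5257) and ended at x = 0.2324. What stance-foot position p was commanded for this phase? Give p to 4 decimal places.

p = 0.0966

ωT = 4.1743·0.384 = 1.602931; cosh(ωT) = 2.584439, sinh(ωT) = 2.383133
x(T) = p + (x₀−p)·cosh(ωT) + (ẋ₀/ω)·sinh(ωT) ⇒ p·(1 − cosh) = x(T) − x₀·cosh − (ẋ₀/ω)·sinh
numerator   = 0.2324 − (0.0330)·2.584439 − (0.5257/4.1743)·2.383133 = -0.153012
denominator = 1 − 2.584439 = -1.584439
p = -0.153012 / -1.584439 = 0.0966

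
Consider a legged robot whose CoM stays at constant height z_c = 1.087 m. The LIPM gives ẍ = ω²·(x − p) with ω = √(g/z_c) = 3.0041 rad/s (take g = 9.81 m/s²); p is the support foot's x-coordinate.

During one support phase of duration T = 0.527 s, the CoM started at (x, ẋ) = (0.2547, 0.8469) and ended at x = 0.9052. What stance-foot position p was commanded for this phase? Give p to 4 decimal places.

p = 0.2593

ωT = 3.0041·0.527 = 1.583161; cosh(ωT) = 2.537825, sinh(ωT) = 2.332500
x(T) = p + (x₀−p)·cosh(ωT) + (ẋ₀/ω)·sinh(ωT) ⇒ p·(1 − cosh) = x(T) − x₀·cosh − (ẋ₀/ω)·sinh
numerator   = 0.9052 − (0.2547)·2.537825 − (0.8469/3.0041)·2.332500 = -0.398750
denominator = 1 − 2.537825 = -1.537825
p = -0.398750 / -1.537825 = 0.2593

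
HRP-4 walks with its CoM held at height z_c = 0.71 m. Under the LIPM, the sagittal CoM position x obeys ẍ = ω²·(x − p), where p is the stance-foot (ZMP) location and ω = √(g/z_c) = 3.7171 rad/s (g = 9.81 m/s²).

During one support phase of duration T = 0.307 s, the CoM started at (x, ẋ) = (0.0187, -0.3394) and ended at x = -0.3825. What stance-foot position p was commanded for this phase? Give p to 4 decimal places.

ωT = 3.7171·0.307 = 1.141150; cosh(ωT) = 1.724908, sinh(ωT) = 1.405457
x(T) = p + (x₀−p)·cosh(ωT) + (ẋ₀/ω)·sinh(ωT) ⇒ p·(1 − cosh) = x(T) − x₀·cosh − (ẋ₀/ω)·sinh
numerator   = -0.3825 − (0.0187)·1.724908 − (-0.3394/3.7171)·1.405457 = -0.286427
denominator = 1 − 1.724908 = -0.724908
p = -0.286427 / -0.724908 = 0.3951

p = 0.3951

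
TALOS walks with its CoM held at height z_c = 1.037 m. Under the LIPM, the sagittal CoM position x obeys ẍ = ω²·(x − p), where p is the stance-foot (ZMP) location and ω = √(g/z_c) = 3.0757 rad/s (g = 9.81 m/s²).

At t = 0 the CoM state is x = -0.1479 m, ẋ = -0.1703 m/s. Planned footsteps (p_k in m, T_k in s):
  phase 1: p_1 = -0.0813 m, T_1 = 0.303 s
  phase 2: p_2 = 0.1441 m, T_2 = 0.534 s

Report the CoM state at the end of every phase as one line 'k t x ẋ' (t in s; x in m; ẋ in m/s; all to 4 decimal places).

phase 1: p=-0.0813, T=0.303, ωT=0.931937, cosh=1.466607, sinh=1.072817; start (x,ẋ)=(-0.147900, -0.170300) → end (x,ẋ)=(-0.238377, -0.469521)
phase 2: p=0.1441, T=0.534, ωT=1.642424, cosh=2.680595, sinh=2.487085; start (x,ẋ)=(-0.238377, -0.469521) → end (x,ẋ)=(-1.260833, -4.184365)

1 0.3030 -0.2384 -0.4695
2 0.8370 -1.2608 -4.1844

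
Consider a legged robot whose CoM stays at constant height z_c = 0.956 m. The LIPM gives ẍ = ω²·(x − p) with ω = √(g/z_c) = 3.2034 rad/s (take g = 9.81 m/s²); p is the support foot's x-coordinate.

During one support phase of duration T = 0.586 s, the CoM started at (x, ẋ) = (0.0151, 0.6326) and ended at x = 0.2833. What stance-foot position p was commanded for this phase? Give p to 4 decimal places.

p = 0.1695

ωT = 3.2034·0.586 = 1.877192; cosh(ωT) = 3.344075, sinh(ωT) = 3.191056
x(T) = p + (x₀−p)·cosh(ωT) + (ẋ₀/ω)·sinh(ωT) ⇒ p·(1 − cosh) = x(T) − x₀·cosh − (ẋ₀/ω)·sinh
numerator   = 0.2833 − (0.0151)·3.344075 − (0.6326/3.2034)·3.191056 = -0.397358
denominator = 1 − 3.344075 = -2.344075
p = -0.397358 / -2.344075 = 0.1695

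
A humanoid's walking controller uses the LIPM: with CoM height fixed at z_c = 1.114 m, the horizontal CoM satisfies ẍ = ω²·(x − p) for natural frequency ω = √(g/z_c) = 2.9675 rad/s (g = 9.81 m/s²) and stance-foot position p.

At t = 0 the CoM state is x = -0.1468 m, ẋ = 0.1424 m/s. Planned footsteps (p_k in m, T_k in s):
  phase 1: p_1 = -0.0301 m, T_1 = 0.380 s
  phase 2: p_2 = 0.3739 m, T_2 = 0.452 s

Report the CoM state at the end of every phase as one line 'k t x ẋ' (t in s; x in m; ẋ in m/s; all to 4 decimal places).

phase 1: p=-0.0301, T=0.380, ωT=1.127650, cosh=1.706092, sinh=1.382298; start (x,ẋ)=(-0.146800, 0.142400) → end (x,ẋ)=(-0.162869, -0.235753)
phase 2: p=0.3739, T=0.452, ωT=1.341310, cosh=2.042776, sinh=1.781273; start (x,ẋ)=(-0.162869, -0.235753) → end (x,ẋ)=(-0.864112, -3.318914)

1 0.3800 -0.1629 -0.2358
2 0.8320 -0.8641 -3.3189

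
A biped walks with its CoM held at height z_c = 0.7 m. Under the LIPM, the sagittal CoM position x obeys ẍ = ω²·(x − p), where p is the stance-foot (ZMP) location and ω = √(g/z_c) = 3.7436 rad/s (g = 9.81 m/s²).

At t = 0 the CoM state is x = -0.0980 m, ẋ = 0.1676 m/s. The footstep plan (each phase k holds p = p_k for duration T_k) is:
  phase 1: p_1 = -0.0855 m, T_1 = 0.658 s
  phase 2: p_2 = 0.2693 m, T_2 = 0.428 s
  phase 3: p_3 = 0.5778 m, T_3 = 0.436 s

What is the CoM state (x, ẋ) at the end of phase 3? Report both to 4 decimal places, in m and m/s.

phase 1: p=-0.0855, T=0.658, ωT=2.463289, cosh=5.914262, sinh=5.829108; start (x,ẋ)=(-0.098000, 0.167600) → end (x,ẋ)=(0.101539, 0.718457)
phase 2: p=0.2693, T=0.428, ωT=1.602261, cosh=2.582842, sinh=2.381401; start (x,ẋ)=(0.101539, 0.718457) → end (x,ẋ)=(0.293030, 0.360073)
phase 3: p=0.5778, T=0.436, ωT=1.632210, cosh=2.655331, sinh=2.459834; start (x,ẋ)=(0.293030, 0.360073) → end (x,ẋ)=(0.058237, -1.666229)

x = 0.0582, ẋ = -1.6662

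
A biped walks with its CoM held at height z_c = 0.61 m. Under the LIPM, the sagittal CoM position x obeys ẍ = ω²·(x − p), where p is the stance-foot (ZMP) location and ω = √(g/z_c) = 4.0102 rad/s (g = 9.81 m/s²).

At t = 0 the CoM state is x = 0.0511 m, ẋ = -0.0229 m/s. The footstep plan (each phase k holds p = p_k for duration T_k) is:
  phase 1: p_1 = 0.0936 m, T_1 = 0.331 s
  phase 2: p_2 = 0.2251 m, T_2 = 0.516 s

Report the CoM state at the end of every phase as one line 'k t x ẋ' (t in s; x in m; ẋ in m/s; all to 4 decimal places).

1 0.3310 -0.0022 -0.3450
2 0.8470 -1.0244 -4.9391

phase 1: p=0.0936, T=0.331, ωT=1.327376, cosh=2.018154, sinh=1.752982; start (x,ẋ)=(0.051100, -0.022900) → end (x,ẋ)=(-0.002182, -0.344983)
phase 2: p=0.2251, T=0.516, ωT=2.069263, cosh=4.022633, sinh=3.896354; start (x,ẋ)=(-0.002182, -0.344983) → end (x,ẋ)=(-1.024360, -4.939053)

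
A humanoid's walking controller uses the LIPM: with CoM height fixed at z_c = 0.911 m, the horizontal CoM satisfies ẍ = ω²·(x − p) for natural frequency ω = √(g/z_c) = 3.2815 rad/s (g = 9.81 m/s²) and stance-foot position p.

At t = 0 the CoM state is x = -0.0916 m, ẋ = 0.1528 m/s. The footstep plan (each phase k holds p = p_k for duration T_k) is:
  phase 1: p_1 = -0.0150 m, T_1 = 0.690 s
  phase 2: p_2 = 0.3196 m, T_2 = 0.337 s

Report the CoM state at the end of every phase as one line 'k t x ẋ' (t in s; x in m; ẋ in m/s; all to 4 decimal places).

1 0.6900 -0.1659 -0.4533
2 1.0270 -0.6802 -2.9035

phase 1: p=-0.0150, T=0.690, ωT=2.264235, cosh=4.863835, sinh=4.759925; start (x,ẋ)=(-0.091600, 0.152800) → end (x,ẋ)=(-0.165928, -0.453275)
phase 2: p=0.3196, T=0.337, ωT=1.105865, cosh=1.676382, sinh=1.345457; start (x,ẋ)=(-0.165928, -0.453275) → end (x,ẋ)=(-0.680179, -2.903526)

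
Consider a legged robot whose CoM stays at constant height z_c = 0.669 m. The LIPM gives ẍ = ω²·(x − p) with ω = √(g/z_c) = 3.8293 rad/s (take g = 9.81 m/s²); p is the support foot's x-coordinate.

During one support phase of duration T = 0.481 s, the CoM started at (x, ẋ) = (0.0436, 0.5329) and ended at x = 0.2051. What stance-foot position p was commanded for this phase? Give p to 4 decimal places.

p = 0.1629

ωT = 3.8293·0.481 = 1.841893; cosh(ωT) = 3.233494, sinh(ωT) = 3.074977
x(T) = p + (x₀−p)·cosh(ωT) + (ẋ₀/ω)·sinh(ωT) ⇒ p·(1 − cosh) = x(T) − x₀·cosh − (ẋ₀/ω)·sinh
numerator   = 0.2051 − (0.0436)·3.233494 − (0.5329/3.8293)·3.074977 = -0.363806
denominator = 1 − 3.233494 = -2.233494
p = -0.363806 / -2.233494 = 0.1629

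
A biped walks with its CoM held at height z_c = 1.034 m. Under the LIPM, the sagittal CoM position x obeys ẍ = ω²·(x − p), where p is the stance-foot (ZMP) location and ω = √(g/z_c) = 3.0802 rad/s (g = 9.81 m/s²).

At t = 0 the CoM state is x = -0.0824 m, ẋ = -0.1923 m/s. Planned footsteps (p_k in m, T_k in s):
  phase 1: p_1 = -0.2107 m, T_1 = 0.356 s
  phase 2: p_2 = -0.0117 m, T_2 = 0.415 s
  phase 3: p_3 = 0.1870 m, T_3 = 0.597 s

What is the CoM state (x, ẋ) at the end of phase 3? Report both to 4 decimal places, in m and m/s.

x = -0.4770, ẋ = -1.9294

phase 1: p=-0.2107, T=0.356, ωT=1.096551, cosh=1.663922, sinh=1.329901; start (x,ẋ)=(-0.082400, -0.192300) → end (x,ẋ)=(-0.080246, 0.205591)
phase 2: p=-0.0117, T=0.415, ωT=1.278283, cosh=1.934492, sinh=1.655977; start (x,ẋ)=(-0.080246, 0.205591) → end (x,ẋ)=(-0.033772, 0.048079)
phase 3: p=0.1870, T=0.597, ωT=1.838879, cosh=3.224241, sinh=3.065245; start (x,ẋ)=(-0.033772, 0.048079) → end (x,ẋ)=(-0.476975, -1.929411)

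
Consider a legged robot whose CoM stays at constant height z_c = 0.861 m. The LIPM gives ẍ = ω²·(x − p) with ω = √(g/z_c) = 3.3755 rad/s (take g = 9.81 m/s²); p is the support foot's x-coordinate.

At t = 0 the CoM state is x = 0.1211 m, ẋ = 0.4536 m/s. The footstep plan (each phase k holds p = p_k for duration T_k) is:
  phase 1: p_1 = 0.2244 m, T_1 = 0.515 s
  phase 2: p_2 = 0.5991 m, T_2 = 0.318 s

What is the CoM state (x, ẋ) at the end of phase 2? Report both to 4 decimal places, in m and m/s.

x = 0.2384, ẋ = -0.7369

phase 1: p=0.2244, T=0.515, ωT=1.738383, cosh=2.931970, sinh=2.756165; start (x,ẋ)=(0.121100, 0.453600) → end (x,ẋ)=(0.291901, 0.368897)
phase 2: p=0.5991, T=0.318, ωT=1.073409, cosh=1.633588, sinh=1.291747; start (x,ẋ)=(0.291901, 0.368897) → end (x,ẋ)=(0.238434, -0.736851)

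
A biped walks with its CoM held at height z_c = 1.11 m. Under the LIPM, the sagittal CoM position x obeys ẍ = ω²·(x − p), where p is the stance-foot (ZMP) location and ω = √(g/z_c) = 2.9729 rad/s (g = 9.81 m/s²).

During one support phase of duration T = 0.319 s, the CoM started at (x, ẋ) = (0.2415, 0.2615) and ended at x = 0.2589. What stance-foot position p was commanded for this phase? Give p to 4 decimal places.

ωT = 2.9729·0.319 = 0.948355; cosh(ωT) = 1.484419, sinh(ωT) = 1.097041
x(T) = p + (x₀−p)·cosh(ωT) + (ẋ₀/ω)·sinh(ωT) ⇒ p·(1 − cosh) = x(T) − x₀·cosh − (ẋ₀/ω)·sinh
numerator   = 0.2589 − (0.2415)·1.484419 − (0.2615/2.9729)·1.097041 = -0.196084
denominator = 1 − 1.484419 = -0.484419
p = -0.196084 / -0.484419 = 0.4048

p = 0.4048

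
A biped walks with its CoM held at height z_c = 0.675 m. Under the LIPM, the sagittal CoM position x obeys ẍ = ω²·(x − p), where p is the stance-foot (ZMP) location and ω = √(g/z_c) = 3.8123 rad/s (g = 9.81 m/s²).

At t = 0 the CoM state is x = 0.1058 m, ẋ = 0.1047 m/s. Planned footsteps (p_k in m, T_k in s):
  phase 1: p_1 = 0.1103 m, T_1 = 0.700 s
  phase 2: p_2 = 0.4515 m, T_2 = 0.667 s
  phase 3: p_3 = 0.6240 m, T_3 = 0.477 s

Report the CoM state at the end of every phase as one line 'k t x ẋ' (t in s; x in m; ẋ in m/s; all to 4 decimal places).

1 0.7000 0.2748 0.6354
2 1.3670 0.3740 -0.1925
3 1.8440 -0.3180 -3.4679

phase 1: p=0.1103, T=0.700, ωT=2.668610, cosh=7.244630, sinh=7.175282; start (x,ẋ)=(0.105800, 0.104700) → end (x,ẋ)=(0.274759, 0.635418)
phase 2: p=0.4515, T=0.667, ωT=2.542804, cosh=6.396961, sinh=6.318315; start (x,ẋ)=(0.274759, 0.635418) → end (x,ẋ)=(0.374007, -0.192465)
phase 3: p=0.6240, T=0.477, ωT=1.818467, cosh=3.162340, sinh=3.000065; start (x,ẋ)=(0.374007, -0.192465) → end (x,ẋ)=(-0.318023, -3.467852)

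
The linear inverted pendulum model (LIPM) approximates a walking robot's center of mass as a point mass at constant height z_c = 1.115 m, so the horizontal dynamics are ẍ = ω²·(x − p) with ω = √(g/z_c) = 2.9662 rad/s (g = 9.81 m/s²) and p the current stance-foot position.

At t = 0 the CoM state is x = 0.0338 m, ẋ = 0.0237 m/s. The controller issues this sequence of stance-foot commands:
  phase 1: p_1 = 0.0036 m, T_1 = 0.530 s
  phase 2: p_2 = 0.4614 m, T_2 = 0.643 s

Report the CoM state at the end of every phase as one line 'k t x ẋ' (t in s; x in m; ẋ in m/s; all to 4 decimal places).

phase 1: p=0.0036, T=0.530, ωT=1.572086, cosh=2.512148, sinh=2.304537; start (x,ẋ)=(0.033800, 0.023700) → end (x,ẋ)=(0.097880, 0.265977)
phase 2: p=0.4614, T=0.643, ωT=1.907267, cosh=3.441570, sinh=3.293085; start (x,ẋ)=(0.097880, 0.265977) → end (x,ẋ)=(-0.494391, -2.635466)

1 0.5300 0.0979 0.2660
2 1.1730 -0.4944 -2.6355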